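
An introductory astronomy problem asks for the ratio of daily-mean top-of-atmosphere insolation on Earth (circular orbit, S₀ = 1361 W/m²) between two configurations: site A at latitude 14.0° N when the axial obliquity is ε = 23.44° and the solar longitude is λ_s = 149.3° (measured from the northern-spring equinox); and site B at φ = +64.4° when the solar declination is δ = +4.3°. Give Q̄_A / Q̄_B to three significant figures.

Q̄_A / Q̄_B ≈ 1.90

— Configuration A (φ=+14.0°):
Solar declination: sin δ = sin ε · sin λ_s = sin 23.44° × sin 149.3° = 0.20309, so δ = +11.718°.
cos H₀ = −tan(+14.0°) tan(+11.718°) = -0.0517, H₀ = 1.6225 rad.
Bracket: H₀ sin φ sin δ + cos φ cos δ sin H₀ = 1.6225×0.24192×0.20309 + 0.97030×0.97916×0.99866 = 0.079716 + 0.948806 = 1.028522.
Q̄ = (S₀/π) × [bracket] = (1361/π) × 1.028522 = 445.58 W/m².
— Configuration B (φ=+64.4°):
cos H₀ = −tan(+64.4°) tan(+4.300°) = -0.1569, H₀ = 1.7284 rad.
Bracket: H₀ sin φ sin δ + cos φ cos δ sin H₀ = 1.7284×0.90183×0.07498 + 0.43209×0.99719×0.98761 = 0.116873 + 0.425537 = 0.542410.
Q̄ = (S₀/π) × [bracket] = (1361/π) × 0.542410 = 234.98 W/m².
Ratio Q̄_A / Q̄_B = 445.58 / 234.98 = 1.896.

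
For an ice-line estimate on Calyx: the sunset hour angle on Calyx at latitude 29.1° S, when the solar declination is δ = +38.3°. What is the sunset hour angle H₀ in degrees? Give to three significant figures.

cos H₀ = −tan φ · tan δ = −tan(-29.1°) × tan(+38.300°) = 0.4396, so H₀ = 1.1157 rad = 63.92°.

H₀ = 63.9°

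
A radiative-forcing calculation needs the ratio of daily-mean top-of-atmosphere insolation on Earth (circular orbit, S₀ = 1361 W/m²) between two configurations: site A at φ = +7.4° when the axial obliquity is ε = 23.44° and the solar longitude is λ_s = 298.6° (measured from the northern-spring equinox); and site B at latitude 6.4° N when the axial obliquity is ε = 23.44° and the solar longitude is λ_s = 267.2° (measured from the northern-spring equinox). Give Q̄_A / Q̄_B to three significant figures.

Q̄_A / Q̄_B ≈ 1.02

— Configuration A (φ=+7.4°):
Solar declination: sin δ = sin ε · sin λ_s = sin 23.44° × sin 298.6° = -0.34925, so δ = -20.442°.
cos H₀ = −tan(+7.4°) tan(-20.442°) = 0.0484, H₀ = 1.5224 rad.
Bracket: H₀ sin φ sin δ + cos φ cos δ sin H₀ = 1.5224×0.12880×-0.34925 + 0.99167×0.93703×0.99883 = -0.068483 + 0.928137 = 0.859654.
Q̄ = (S₀/π) × [bracket] = (1361/π) × 0.859654 = 372.42 W/m².
— Configuration B (φ=+6.4°):
Solar declination: sin δ = sin ε · sin λ_s = sin 23.44° × sin 267.2° = -0.39731, so δ = -23.410°.
cos H₀ = −tan(+6.4°) tan(-23.410°) = 0.0486, H₀ = 1.5222 rad.
Bracket: H₀ sin φ sin δ + cos φ cos δ sin H₀ = 1.5222×0.11147×-0.39731 + 0.99377×0.91768×0.99882 = -0.067415 + 0.910887 = 0.843472.
Q̄ = (S₀/π) × [bracket] = (1361/π) × 0.843472 = 365.41 W/m².
Ratio Q̄_A / Q̄_B = 372.42 / 365.41 = 1.019.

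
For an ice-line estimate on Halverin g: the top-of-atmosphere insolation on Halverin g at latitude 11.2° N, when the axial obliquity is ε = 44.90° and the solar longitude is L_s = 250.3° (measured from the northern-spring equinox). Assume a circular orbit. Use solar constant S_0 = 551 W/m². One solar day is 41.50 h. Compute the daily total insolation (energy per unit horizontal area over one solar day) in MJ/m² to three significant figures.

14.2 MJ/m²

Solar declination: sin δ = sin ε · sin L_s = sin 44.90° × sin 250.3° = -0.66456, so δ = -41.648°.
cos h₀ = −tan(+11.2°) tan(-41.648°) = 0.1761, h₀ = 1.3938 rad.
Bracket: h₀ sin ϕ sin δ + cos ϕ cos δ sin h₀ = 1.3938×0.19423×-0.66456 + 0.98096×0.74724×0.98437 = -0.179908 + 0.721556 = 0.541648.
Q̄ = (S_0/π) × [bracket] = (551/π) × 0.541648 = 94.999 W/m².
Daily total = Q̄ × 41.50 h × 3600 s/h = 94.999 × 41.50 × 3600 / 10⁶ = 14.19 MJ/m².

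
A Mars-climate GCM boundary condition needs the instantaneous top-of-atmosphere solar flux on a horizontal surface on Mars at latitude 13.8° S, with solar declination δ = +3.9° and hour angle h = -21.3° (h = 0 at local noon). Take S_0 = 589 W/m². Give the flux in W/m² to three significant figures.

522 W/m²

cos θ_z = sin ϕ sin δ + cos ϕ cos δ cos h = -0.016224 + 0.902702 = 0.886478.
Flux = S_0 · cos θ_z = 589 × 0.886478 = 522.1 W/m².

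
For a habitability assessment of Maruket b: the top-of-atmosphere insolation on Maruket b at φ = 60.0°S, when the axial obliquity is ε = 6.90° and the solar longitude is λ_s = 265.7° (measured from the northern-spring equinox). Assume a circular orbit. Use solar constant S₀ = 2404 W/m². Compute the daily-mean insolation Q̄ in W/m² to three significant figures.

Q̄ ≈ 513 W/m²

Solar declination: sin δ = sin ε · sin λ_s = sin 6.90° × sin 265.7° = -0.11980, so δ = -6.880°.
cos H₀ = −tan(-60.0°) tan(-6.880°) = -0.2090, H₀ = 1.7814 rad.
Bracket: H₀ sin φ sin δ + cos φ cos δ sin H₀ = 1.7814×-0.86603×-0.11980 + 0.50000×0.99280×0.97792 = 0.184821 + 0.485439 = 0.670260.
Q̄ = (S₀/π) × [bracket] = (2404/π) × 0.670260 = 512.9 W/m².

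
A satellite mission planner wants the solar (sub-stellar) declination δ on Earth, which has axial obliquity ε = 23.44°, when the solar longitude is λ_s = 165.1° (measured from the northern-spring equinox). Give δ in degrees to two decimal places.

sin δ = sin ε · sin λ_s = sin 23.44° × sin 165.1° = 0.102284.
δ = arcsin(0.102284) = +5.87°.

δ = +5.87°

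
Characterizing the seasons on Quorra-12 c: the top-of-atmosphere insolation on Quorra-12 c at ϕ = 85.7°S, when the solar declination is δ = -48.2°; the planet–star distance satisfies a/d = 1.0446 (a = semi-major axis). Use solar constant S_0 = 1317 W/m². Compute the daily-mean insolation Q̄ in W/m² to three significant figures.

cos h₀ = −tan(-85.7°) tan(-48.200°) = -14.8748 ≤ −1 ⇒ polar day, h₀ = π.
Bracket: h₀ sin ϕ sin δ + cos ϕ cos δ sin h₀ = 3.1416×-0.99719×-0.74548 + 0.07498×0.66653×0.00000 = 2.335419 + 0.000000 = 2.335419.
Inverse-square distance factor (a/d)² = 1.0446² = 1.091189.
Q̄ = (S_0/π) × 1.091189 × [bracket] = (1317/π) × 1.091189 × 2.335419 = 1068 W/m².

Q̄ ≈ 1.07e+03 W/m²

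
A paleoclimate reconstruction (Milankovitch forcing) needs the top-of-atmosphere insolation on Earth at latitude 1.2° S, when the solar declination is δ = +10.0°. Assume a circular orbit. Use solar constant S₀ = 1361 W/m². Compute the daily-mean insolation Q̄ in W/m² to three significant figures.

cos H₀ = −tan(-1.2°) tan(+10.000°) = 0.0037, H₀ = 1.5671 rad.
Bracket: H₀ sin φ sin δ + cos φ cos δ sin H₀ = 1.5671×-0.02094×0.17365 + 0.99978×0.98481×0.99999 = -0.005698 + 0.984583 = 0.978885.
Q̄ = (S₀/π) × [bracket] = (1361/π) × 0.978885 = 424.1 W/m².

Q̄ ≈ 424 W/m²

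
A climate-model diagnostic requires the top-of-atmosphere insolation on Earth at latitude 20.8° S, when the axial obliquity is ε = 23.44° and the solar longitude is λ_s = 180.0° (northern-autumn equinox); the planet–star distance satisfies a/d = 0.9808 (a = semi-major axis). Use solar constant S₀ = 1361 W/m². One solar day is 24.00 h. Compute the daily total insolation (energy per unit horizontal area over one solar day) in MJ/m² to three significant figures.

33.7 MJ/m²

Solar declination: sin δ = sin ε · sin λ_s = sin 23.44° × sin 180.0° = 0.00000, so δ = +0.000°.
cos H₀ = −tan(-20.8°) tan(+0.000°) = 0.0000, H₀ = 1.5708 rad.
Bracket: H₀ sin φ sin δ + cos φ cos δ sin H₀ = 1.5708×-0.35511×0.00000 + 0.93483×1.00000×1.00000 = -0.000000 + 0.934830 = 0.934830.
Inverse-square distance factor (a/d)² = 0.9808² = 0.961969.
Q̄ = (S₀/π) × 0.961969 × [bracket] = (1361/π) × 0.961969 × 0.934830 = 389.58 W/m².
Daily total = Q̄ × 24.00 h × 3600 s/h = 389.58 × 24.00 × 3600 / 10⁶ = 33.66 MJ/m².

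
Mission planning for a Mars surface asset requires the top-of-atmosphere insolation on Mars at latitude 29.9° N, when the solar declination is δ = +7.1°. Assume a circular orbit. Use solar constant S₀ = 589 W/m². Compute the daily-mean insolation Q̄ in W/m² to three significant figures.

cos H₀ = −tan(+29.9°) tan(+7.100°) = -0.0716, H₀ = 1.6425 rad.
Bracket: H₀ sin φ sin δ + cos φ cos δ sin H₀ = 1.6425×0.49849×0.12360 + 0.86690×0.99233×0.99743 = 0.101200 + 0.858040 = 0.959240.
Q̄ = (S₀/π) × [bracket] = (589/π) × 0.959240 = 179.8 W/m².

Q̄ ≈ 180 W/m²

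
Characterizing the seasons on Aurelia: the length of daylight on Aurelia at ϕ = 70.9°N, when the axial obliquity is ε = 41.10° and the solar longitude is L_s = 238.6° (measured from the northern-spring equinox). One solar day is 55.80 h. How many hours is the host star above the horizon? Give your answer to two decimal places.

0.00 h

Solar declination: sin δ = sin ε · sin L_s = sin 41.10° × sin 238.6° = -0.56110, so δ = -34.132°.
cos h₀ = −tan ϕ · tan δ = 1.9576 ≥ 1, so the host star never rises (polar night) and h₀ = 0.
Daylight = 2h₀/(2π) × 55.80 h = (0.0000/π) × 55.80 = 0.00 h.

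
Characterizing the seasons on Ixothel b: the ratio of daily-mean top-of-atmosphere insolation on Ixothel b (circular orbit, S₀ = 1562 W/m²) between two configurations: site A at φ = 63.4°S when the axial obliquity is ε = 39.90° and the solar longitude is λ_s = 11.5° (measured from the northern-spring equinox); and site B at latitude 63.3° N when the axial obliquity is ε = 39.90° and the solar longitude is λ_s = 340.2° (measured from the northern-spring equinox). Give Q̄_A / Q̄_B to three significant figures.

Q̄_A / Q̄_B ≈ 1.57

— Configuration A (φ=-63.4°):
Solar declination: sin δ = sin ε · sin λ_s = sin 39.90° × sin 11.5° = 0.12788, so δ = +7.347°.
cos H₀ = −tan(-63.4°) tan(+7.347°) = 0.2575, H₀ = 1.3104 rad.
Bracket: H₀ sin φ sin δ + cos φ cos δ sin H₀ = 1.3104×-0.89415×0.12788 + 0.44776×0.99179×0.96628 = -0.149836 + 0.429109 = 0.279273.
Q̄ = (S₀/π) × [bracket] = (1562/π) × 0.279273 = 138.85 W/m².
— Configuration B (φ=+63.3°):
Solar declination: sin δ = sin ε · sin λ_s = sin 39.90° × sin 340.2° = -0.21728, so δ = -12.550°.
cos H₀ = −tan(+63.3°) tan(-12.550°) = 0.4426, H₀ = 1.1123 rad.
Bracket: H₀ sin φ sin δ + cos φ cos δ sin H₀ = 1.1123×0.89337×-0.21728 + 0.44932×0.97611×0.89672 = -0.215910 + 0.393289 = 0.177379.
Q̄ = (S₀/π) × [bracket] = (1562/π) × 0.177379 = 88.193 W/m².
Ratio Q̄_A / Q̄_B = 138.85 / 88.193 = 1.574.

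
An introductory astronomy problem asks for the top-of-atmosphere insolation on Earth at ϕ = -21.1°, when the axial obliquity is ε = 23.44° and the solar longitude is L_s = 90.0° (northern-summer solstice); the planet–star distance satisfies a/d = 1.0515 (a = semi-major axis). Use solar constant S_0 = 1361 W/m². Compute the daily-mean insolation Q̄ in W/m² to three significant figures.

Q̄ ≈ 308 W/m²

Solar declination: sin δ = sin ε · sin L_s = sin 23.44° × sin 90.0° = 0.39779, so δ = +23.440°.
cos h₀ = −tan(-21.1°) tan(+23.440°) = 0.1673, h₀ = 1.4027 rad.
Bracket: h₀ sin ϕ sin δ + cos ϕ cos δ sin h₀ = 1.4027×-0.36000×0.39779 + 0.93295×0.91748×0.98591 = -0.200873 + 0.843902 = 0.643029.
Inverse-square distance factor (a/d)² = 1.0515² = 1.105652.
Q̄ = (S_0/π) × 1.105652 × [bracket] = (1361/π) × 1.105652 × 0.643029 = 308.0 W/m².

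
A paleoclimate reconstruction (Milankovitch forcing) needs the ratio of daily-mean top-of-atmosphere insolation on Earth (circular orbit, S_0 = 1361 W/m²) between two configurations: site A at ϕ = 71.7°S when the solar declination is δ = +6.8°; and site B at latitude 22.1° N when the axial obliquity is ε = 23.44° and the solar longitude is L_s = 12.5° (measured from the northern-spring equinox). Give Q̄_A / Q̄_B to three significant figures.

Q̄_A / Q̄_B ≈ 0.160

— Configuration A (ϕ=-71.7°):
cos h₀ = −tan(-71.7°) tan(+6.800°) = 0.3606, h₀ = 1.2019 rad.
Bracket: h₀ sin ϕ sin δ + cos ϕ cos δ sin h₀ = 1.2019×-0.94943×0.11840 + 0.31399×0.99297×0.93274 = -0.135109 + 0.290812 = 0.155703.
Q̄ = (S_0/π) × [bracket] = (1361/π) × 0.155703 = 67.454 W/m².
— Configuration B (ϕ=+22.1°):
Solar declination: sin δ = sin ε · sin L_s = sin 23.44° × sin 12.5° = 0.08610, so δ = +4.939°.
cos h₀ = −tan(+22.1°) tan(+4.939°) = -0.0351, h₀ = 1.6059 rad.
Bracket: h₀ sin ϕ sin δ + cos ϕ cos δ sin h₀ = 1.6059×0.37622×0.08610 + 0.92653×0.99629×0.99938 = 0.052019 + 0.922520 = 0.974539.
Q̄ = (S_0/π) × [bracket] = (1361/π) × 0.974539 = 422.19 W/m².
Ratio Q̄_A / Q̄_B = 67.454 / 422.19 = 0.1598.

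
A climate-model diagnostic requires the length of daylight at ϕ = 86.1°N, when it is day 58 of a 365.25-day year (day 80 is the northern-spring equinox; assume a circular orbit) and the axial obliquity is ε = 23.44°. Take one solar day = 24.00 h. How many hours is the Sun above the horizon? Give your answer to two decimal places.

Solar longitude: L_s = 360° × (58 − 80)/365.25 = -21.684°, i.e. -21.684° + 360° = 338.316°.
sin δ = sin 23.44° × sin 338.316° = -0.14698, so δ = -8.452°.
cos h₀ = −tan ϕ · tan δ = 2.1796 ≥ 1, so the Sun never rises (polar night) and h₀ = 0.
Daylight = 2h₀/(2π) × 24.00 h = (0.0000/π) × 24.00 = 0.00 h.

0.00 h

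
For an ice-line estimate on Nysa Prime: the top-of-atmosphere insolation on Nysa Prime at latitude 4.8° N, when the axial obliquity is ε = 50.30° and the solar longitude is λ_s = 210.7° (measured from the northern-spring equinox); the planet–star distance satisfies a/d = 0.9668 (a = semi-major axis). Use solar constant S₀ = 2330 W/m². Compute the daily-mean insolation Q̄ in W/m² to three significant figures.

Solar declination: sin δ = sin ε · sin λ_s = sin 50.30° × sin 210.7° = -0.39281, so δ = -23.130°.
cos H₀ = −tan(+4.8°) tan(-23.130°) = 0.0359, H₀ = 1.5349 rad.
Bracket: H₀ sin φ sin δ + cos φ cos δ sin H₀ = 1.5349×0.08368×-0.39281 + 0.99649×0.91962×0.99936 = -0.050453 + 0.915806 = 0.865353.
Inverse-square distance factor (a/d)² = 0.9668² = 0.934702.
Q̄ = (S₀/π) × 0.934702 × [bracket] = (2330/π) × 0.934702 × 0.865353 = 599.9 W/m².

Q̄ ≈ 600 W/m²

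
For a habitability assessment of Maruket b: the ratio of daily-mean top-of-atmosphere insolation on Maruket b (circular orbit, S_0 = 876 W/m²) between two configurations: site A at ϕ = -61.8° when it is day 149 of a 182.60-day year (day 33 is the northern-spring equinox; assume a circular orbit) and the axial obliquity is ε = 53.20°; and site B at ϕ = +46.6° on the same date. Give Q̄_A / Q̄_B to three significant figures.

— Configuration A (ϕ=-61.8°):
Solar longitude: L_s = 360° × (149 − 33)/182.60 = 228.697°.
sin δ = sin 53.20° × sin 228.697° = -0.60153, so δ = -36.980°.
cos h₀ = −tan(-61.8°) tan(-36.980°) = -1.4043 ≤ −1 ⇒ polar day, h₀ = π.
Bracket: h₀ sin ϕ sin δ + cos ϕ cos δ sin h₀ = 3.1416×-0.88130×-0.60153 + 0.47255×0.79885×0.00000 = 1.665451 + 0.000000 = 1.665451.
Q̄ = (S_0/π) × [bracket] = (876/π) × 1.665451 = 464.39 W/m².
— Configuration B (ϕ=+46.6°):
cos h₀ = −tan(+46.6°) tan(-36.980°) = 0.7963, h₀ = 0.6497 rad.
Bracket: h₀ sin ϕ sin δ + cos ϕ cos δ sin h₀ = 0.6497×0.72657×-0.60153 + 0.68709×0.79885×0.60494 = -0.283954 + 0.332041 = 0.048087.
Q̄ = (S_0/π) × [bracket] = (876/π) × 0.048087 = 13.409 W/m².
Ratio Q̄_A / Q̄_B = 464.39 / 13.409 = 34.63.

Q̄_A / Q̄_B ≈ 34.6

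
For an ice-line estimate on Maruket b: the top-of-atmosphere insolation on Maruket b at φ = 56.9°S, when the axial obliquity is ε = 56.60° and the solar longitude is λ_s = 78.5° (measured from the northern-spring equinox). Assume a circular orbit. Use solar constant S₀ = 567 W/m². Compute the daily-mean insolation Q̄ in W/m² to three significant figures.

Q̄ ≈ 0.00 W/m²

Solar declination: sin δ = sin ε · sin λ_s = sin 56.60° × sin 78.5° = 0.81809, so δ = +54.894°.
cos H₀ = −tan(-56.9°) tan(+54.894°) = 2.1822 ≥ 1 ⇒ polar night, H₀ = 0 and Q̄ = 0.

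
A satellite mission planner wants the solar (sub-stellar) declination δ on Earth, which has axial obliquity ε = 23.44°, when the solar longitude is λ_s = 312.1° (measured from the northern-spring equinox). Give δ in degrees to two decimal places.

δ = -17.17°

sin δ = sin ε · sin λ_s = sin 23.44° × sin 312.1° = -0.295149.
δ = arcsin(-0.295149) = -17.17°.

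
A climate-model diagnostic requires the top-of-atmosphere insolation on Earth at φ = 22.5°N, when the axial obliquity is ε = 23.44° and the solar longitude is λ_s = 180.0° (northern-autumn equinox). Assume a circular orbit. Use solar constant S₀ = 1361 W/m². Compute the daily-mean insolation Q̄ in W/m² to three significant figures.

Q̄ ≈ 400 W/m²

Solar declination: sin δ = sin ε · sin λ_s = sin 23.44° × sin 180.0° = 0.00000, so δ = +0.000°.
cos H₀ = −tan(+22.5°) tan(+0.000°) = -0.0000, H₀ = 1.5708 rad.
Bracket: H₀ sin φ sin δ + cos φ cos δ sin H₀ = 1.5708×0.38268×0.00000 + 0.92388×1.00000×1.00000 = 0.000000 + 0.923880 = 0.923880.
Q̄ = (S₀/π) × [bracket] = (1361/π) × 0.923880 = 400.2 W/m².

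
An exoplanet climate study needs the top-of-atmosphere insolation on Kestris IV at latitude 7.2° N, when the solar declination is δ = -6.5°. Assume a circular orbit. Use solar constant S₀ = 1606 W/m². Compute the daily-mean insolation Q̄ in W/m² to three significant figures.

cos H₀ = −tan(+7.2°) tan(-6.500°) = 0.0144, H₀ = 1.5564 rad.
Bracket: H₀ sin φ sin δ + cos φ cos δ sin H₀ = 1.5564×0.12533×-0.11320 + 0.99211×0.99357×0.99990 = -0.022081 + 0.985632 = 0.963551.
Q̄ = (S₀/π) × [bracket] = (1606/π) × 0.963551 = 492.6 W/m².

Q̄ ≈ 493 W/m²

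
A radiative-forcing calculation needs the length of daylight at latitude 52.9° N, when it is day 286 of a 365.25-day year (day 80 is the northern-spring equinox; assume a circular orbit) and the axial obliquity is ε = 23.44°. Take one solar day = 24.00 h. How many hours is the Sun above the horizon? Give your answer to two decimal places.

Solar longitude: L_s = 360° × (286 − 80)/365.25 = 203.039°.
sin δ = sin 23.44° × sin 203.039° = -0.15568, so δ = -8.956°.
cos h₀ = −tan ϕ · tan δ = −tan(+52.9°) × tan(-8.956°) = 0.2084, so h₀ = 1.3609 rad = 77.97°.
Daylight = 2h₀/(2π) × 24.00 h = (1.3609/π) × 24.00 = 10.40 h.

10.40 h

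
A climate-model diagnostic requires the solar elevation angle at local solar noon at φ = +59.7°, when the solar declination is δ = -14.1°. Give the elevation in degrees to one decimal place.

At local noon the hour angle is zero, so the zenith angle equals |φ − δ| = |+59.7° − (-14.100°)| = 73.800°.
Elevation = 90° − 73.800° = 16.2°.

16.2°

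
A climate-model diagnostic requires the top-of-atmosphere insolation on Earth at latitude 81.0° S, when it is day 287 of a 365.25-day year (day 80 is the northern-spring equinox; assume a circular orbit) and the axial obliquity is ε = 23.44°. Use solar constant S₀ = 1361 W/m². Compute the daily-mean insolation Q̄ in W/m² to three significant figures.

Solar longitude: λ_s = 360° × (287 − 80)/365.25 = 204.025°.
sin δ = sin 23.44° × sin 204.025° = -0.16195, so δ = -9.320°.
cos H₀ = −tan(-81.0°) tan(-9.320°) = -1.0362 ≤ −1 ⇒ polar day, H₀ = π.
Bracket: H₀ sin φ sin δ + cos φ cos δ sin H₀ = 3.1416×-0.98769×-0.16195 + 0.15643×0.98680×0.00000 = 0.502519 + 0.000000 = 0.502519.
Q̄ = (S₀/π) × [bracket] = (1361/π) × 0.502519 = 217.7 W/m².

Q̄ ≈ 218 W/m²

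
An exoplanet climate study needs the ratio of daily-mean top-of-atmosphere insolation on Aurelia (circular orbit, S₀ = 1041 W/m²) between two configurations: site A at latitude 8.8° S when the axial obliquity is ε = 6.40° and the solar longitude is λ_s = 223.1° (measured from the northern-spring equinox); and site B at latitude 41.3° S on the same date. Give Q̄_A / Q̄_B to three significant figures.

Q̄_A / Q̄_B ≈ 1.21

— Configuration A (φ=-8.8°):
Solar declination: sin δ = sin ε · sin λ_s = sin 6.40° × sin 223.1° = -0.07616, so δ = -4.368°.
cos H₀ = −tan(-8.8°) tan(-4.368°) = -0.0118, H₀ = 1.5826 rad.
Bracket: H₀ sin φ sin δ + cos φ cos δ sin H₀ = 1.5826×-0.15299×-0.07616 + 0.98823×0.99710×0.99993 = 0.018440 + 0.985295 = 1.003735.
Q̄ = (S₀/π) × [bracket] = (1041/π) × 1.003735 = 332.60 W/m².
— Configuration B (φ=-41.3°):
cos H₀ = −tan(-41.3°) tan(-4.368°) = -0.0671, H₀ = 1.6380 rad.
Bracket: H₀ sin φ sin δ + cos φ cos δ sin H₀ = 1.6380×-0.66000×-0.07616 + 0.75126×0.99710×0.99775 = 0.082335 + 0.747396 = 0.829731.
Q̄ = (S₀/π) × [bracket] = (1041/π) × 0.829731 = 274.94 W/m².
Ratio Q̄_A / Q̄_B = 332.60 / 274.94 = 1.210.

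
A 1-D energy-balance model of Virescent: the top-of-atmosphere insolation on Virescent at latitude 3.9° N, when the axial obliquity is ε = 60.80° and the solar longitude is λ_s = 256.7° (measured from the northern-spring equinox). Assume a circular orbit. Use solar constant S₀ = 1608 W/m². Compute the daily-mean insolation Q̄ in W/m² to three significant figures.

Solar declination: sin δ = sin ε · sin λ_s = sin 60.80° × sin 256.7° = -0.84951, so δ = -58.158°.
cos H₀ = −tan(+3.9°) tan(-58.158°) = 0.1098, H₀ = 1.4608 rad.
Bracket: H₀ sin φ sin δ + cos φ cos δ sin H₀ = 1.4608×0.06802×-0.84951 + 0.99768×0.52757×0.99396 = -0.084410 + 0.523167 = 0.438757.
Q̄ = (S₀/π) × [bracket] = (1608/π) × 0.438757 = 224.6 W/m².

Q̄ ≈ 225 W/m²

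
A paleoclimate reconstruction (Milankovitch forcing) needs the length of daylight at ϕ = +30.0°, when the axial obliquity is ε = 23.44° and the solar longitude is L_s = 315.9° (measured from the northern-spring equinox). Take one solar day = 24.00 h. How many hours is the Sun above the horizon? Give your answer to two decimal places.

Solar declination: sin δ = sin ε · sin L_s = sin 23.44° × sin 315.9° = -0.27683, so δ = -16.071°.
cos h₀ = −tan ϕ · tan δ = −tan(+30.0°) × tan(-16.071°) = 0.1663, so h₀ = 1.4037 rad = 80.43°.
Daylight = 2h₀/(2π) × 24.00 h = (1.4037/π) × 24.00 = 10.72 h.

10.72 h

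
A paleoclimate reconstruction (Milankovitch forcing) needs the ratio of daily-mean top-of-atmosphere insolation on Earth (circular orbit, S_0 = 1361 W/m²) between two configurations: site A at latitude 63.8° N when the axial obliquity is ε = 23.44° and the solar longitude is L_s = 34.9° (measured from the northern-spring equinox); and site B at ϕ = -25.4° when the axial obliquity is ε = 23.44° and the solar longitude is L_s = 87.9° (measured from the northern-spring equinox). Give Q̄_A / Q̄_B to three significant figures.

Q̄_A / Q̄_B ≈ 1.38

— Configuration A (ϕ=+63.8°):
Solar declination: sin δ = sin ε · sin L_s = sin 23.44° × sin 34.9° = 0.22759, so δ = +13.155°.
cos h₀ = −tan(+63.8°) tan(+13.155°) = -0.4750, h₀ = 2.0658 rad.
Bracket: h₀ sin ϕ sin δ + cos ϕ cos δ sin h₀ = 2.0658×0.89726×0.22759 + 0.44151×0.97376×0.87999 = 0.421852 + 0.378330 = 0.800182.
Q̄ = (S_0/π) × [bracket] = (1361/π) × 0.800182 = 346.65 W/m².
— Configuration B (ϕ=-25.4°):
Solar declination: sin δ = sin ε · sin L_s = sin 23.44° × sin 87.9° = 0.39752, so δ = +23.423°.
cos h₀ = −tan(-25.4°) tan(+23.423°) = 0.2057, h₀ = 1.3636 rad.
Bracket: h₀ sin ϕ sin δ + cos ϕ cos δ sin h₀ = 1.3636×-0.42894×0.39752 + 0.90334×0.91759×0.97861 = -0.232510 + 0.811166 = 0.578656.
Q̄ = (S_0/π) × [bracket] = (1361/π) × 0.578656 = 250.69 W/m².
Ratio Q̄_A / Q̄_B = 346.65 / 250.69 = 1.383.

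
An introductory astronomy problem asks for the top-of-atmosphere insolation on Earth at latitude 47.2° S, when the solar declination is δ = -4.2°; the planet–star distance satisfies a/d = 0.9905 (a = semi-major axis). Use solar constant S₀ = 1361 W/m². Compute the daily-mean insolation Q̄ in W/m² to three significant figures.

Q̄ ≈ 325 W/m²

cos H₀ = −tan(-47.2°) tan(-4.200°) = -0.0793, H₀ = 1.6502 rad.
Bracket: H₀ sin φ sin δ + cos φ cos δ sin H₀ = 1.6502×-0.73373×-0.07324 + 0.67944×0.99731×0.99685 = 0.088679 + 0.675478 = 0.764157.
Inverse-square distance factor (a/d)² = 0.9905² = 0.981090.
Q̄ = (S₀/π) × 0.981090 × [bracket] = (1361/π) × 0.981090 × 0.764157 = 324.8 W/m².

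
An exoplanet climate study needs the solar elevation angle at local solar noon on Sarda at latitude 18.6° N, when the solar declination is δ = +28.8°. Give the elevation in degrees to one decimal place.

79.8°

At local noon the hour angle is zero, so the zenith angle equals |φ − δ| = |+18.6° − (+28.800°)| = 10.200°.
Elevation = 90° − 10.200° = 79.8°.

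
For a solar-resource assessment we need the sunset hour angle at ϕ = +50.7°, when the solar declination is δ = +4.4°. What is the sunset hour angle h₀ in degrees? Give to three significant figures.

cos h₀ = −tan ϕ · tan δ = −tan(+50.7°) × tan(+4.400°) = -0.0940, so h₀ = 1.6649 rad = 95.39°.

h₀ = 95.4°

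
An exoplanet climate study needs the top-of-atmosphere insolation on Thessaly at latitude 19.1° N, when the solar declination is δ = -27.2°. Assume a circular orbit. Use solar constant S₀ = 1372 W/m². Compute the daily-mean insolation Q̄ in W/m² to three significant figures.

Q̄ ≈ 270 W/m²

cos H₀ = −tan(+19.1°) tan(-27.200°) = 0.1780, H₀ = 1.3919 rad.
Bracket: H₀ sin φ sin δ + cos φ cos δ sin H₀ = 1.3919×0.32722×-0.45710 + 0.94495×0.88942×0.98404 = -0.208190 + 0.827044 = 0.618854.
Q̄ = (S₀/π) × [bracket] = (1372/π) × 0.618854 = 270.3 W/m².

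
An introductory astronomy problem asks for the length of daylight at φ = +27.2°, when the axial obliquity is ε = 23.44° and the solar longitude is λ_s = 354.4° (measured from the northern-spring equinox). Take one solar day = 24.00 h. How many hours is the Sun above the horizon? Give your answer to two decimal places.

11.85 h

Solar declination: sin δ = sin ε · sin λ_s = sin 23.44° × sin 354.4° = -0.03882, so δ = -2.225°.
cos H₀ = −tan φ · tan δ = −tan(+27.2°) × tan(-2.225°) = 0.0200, so H₀ = 1.5508 rad = 88.86°.
Daylight = 2H₀/(2π) × 24.00 h = (1.5508/π) × 24.00 = 11.85 h.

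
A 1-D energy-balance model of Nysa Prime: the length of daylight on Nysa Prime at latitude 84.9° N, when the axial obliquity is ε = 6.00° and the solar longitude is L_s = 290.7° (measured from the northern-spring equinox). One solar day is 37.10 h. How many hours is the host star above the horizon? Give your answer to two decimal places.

0.00 h

Solar declination: sin δ = sin ε · sin L_s = sin 6.00° × sin 290.7° = -0.09778, so δ = -5.611°.
cos h₀ = −tan ϕ · tan δ = 1.1009 ≥ 1, so the host star never rises (polar night) and h₀ = 0.
Daylight = 2h₀/(2π) × 37.10 h = (0.0000/π) × 37.10 = 0.00 h.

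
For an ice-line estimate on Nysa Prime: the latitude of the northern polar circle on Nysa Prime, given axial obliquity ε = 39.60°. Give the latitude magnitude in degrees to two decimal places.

50.40°

The polar circle is the lowest latitude that experiences at least one full rotation of continuous daylight at the northern-summer solstice; it lies at |ϕ| = 90° − ε = 90° − 39.60° = 50.40°.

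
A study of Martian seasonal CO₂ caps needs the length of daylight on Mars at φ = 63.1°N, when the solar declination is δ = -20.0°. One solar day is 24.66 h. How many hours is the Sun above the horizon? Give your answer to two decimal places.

6.05 h

cos H₀ = −tan φ · tan δ = −tan(+63.1°) × tan(-20.000°) = 0.7174, so H₀ = 0.7707 rad = 44.16°.
Daylight = 2H₀/(2π) × 24.66 h = (0.7707/π) × 24.66 = 6.05 h.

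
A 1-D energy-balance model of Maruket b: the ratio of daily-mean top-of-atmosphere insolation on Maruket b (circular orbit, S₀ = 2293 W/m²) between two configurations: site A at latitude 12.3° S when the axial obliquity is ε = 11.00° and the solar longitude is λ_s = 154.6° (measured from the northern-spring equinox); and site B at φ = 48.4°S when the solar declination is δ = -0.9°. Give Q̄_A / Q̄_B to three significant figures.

Q̄_A / Q̄_B ≈ 1.39

— Configuration A (φ=-12.3°):
Solar declination: sin δ = sin ε · sin λ_s = sin 11.00° × sin 154.6° = 0.08184, so δ = +4.695°.
cos H₀ = −tan(-12.3°) tan(+4.695°) = 0.0179, H₀ = 1.5529 rad.
Bracket: H₀ sin φ sin δ + cos φ cos δ sin H₀ = 1.5529×-0.21303×0.08184 + 0.97705×0.99665×0.99984 = -0.027074 + 0.973621 = 0.946547.
Q̄ = (S₀/π) × [bracket] = (2293/π) × 0.946547 = 690.87 W/m².
— Configuration B (φ=-48.4°):
cos H₀ = −tan(-48.4°) tan(-0.900°) = -0.0177, H₀ = 1.5885 rad.
Bracket: H₀ sin φ sin δ + cos φ cos δ sin H₀ = 1.5885×-0.74780×-0.01571 + 0.66393×0.99988×0.99984 = 0.018662 + 0.663744 = 0.682406.
Q̄ = (S₀/π) × [bracket] = (2293/π) × 0.682406 = 498.08 W/m².
Ratio Q̄_A / Q̄_B = 690.87 / 498.08 = 1.387.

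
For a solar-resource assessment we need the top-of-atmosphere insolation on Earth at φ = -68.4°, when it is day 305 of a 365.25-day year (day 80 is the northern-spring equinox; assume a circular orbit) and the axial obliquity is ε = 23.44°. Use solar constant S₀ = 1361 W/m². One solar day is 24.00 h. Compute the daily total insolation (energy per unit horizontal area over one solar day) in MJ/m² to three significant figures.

Solar longitude: λ_s = 360° × (305 − 80)/365.25 = 221.766°.
sin δ = sin 23.44° × sin 221.766° = -0.26496, so δ = -15.365°.
cos H₀ = −tan(-68.4°) tan(-15.365°) = -0.6940, H₀ = 2.3379 rad.
Bracket: H₀ sin φ sin δ + cos φ cos δ sin H₀ = 2.3379×-0.92978×-0.26496 + 0.36812×0.96426×0.71995 = 0.575952 + 0.255556 = 0.831508.
Q̄ = (S₀/π) × [bracket] = (1361/π) × 0.831508 = 360.23 W/m².
Daily total = Q̄ × 24.00 h × 3600 s/h = 360.23 × 24.00 × 3600 / 10⁶ = 31.12 MJ/m².

31.1 MJ/m²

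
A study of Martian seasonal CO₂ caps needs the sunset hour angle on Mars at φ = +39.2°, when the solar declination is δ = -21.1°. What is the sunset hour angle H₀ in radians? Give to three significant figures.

cos H₀ = −tan φ · tan δ = −tan(+39.2°) × tan(-21.100°) = 0.3147, so H₀ = 1.2506 rad = 71.66°.

H₀ = 1.25 rad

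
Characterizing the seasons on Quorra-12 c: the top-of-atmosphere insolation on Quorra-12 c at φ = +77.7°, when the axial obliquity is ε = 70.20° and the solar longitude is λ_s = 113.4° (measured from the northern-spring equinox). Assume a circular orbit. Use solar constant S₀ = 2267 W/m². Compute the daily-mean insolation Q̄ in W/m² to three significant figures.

Solar declination: sin δ = sin ε · sin λ_s = sin 70.20° × sin 113.4° = 0.86350, so δ = +59.712°.
cos H₀ = −tan(+77.7°) tan(+59.712°) = -7.8524 ≤ −1 ⇒ polar day, H₀ = π.
Bracket: H₀ sin φ sin δ + cos φ cos δ sin H₀ = 3.1416×0.97705×0.86350 + 0.21303×0.50435×0.00000 = 2.650513 + 0.000000 = 2.650513.
Q̄ = (S₀/π) × [bracket] = (2267/π) × 2.650513 = 1913 W/m².

Q̄ ≈ 1.91e+03 W/m²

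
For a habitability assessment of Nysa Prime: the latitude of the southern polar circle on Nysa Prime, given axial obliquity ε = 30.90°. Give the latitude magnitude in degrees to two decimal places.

59.10°

The polar circle is the lowest latitude that experiences at least one full rotation of continuous darkness at the northern-summer solstice; it lies at |ϕ| = 90° − ε = 90° − 30.90° = 59.10°.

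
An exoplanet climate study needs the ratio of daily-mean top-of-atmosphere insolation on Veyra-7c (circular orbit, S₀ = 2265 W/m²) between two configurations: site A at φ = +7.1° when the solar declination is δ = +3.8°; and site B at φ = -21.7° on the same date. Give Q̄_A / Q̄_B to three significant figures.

— Configuration A (φ=+7.1°):
cos H₀ = −tan(+7.1°) tan(+3.800°) = -0.0083, H₀ = 1.5791 rad.
Bracket: H₀ sin φ sin δ + cos φ cos δ sin H₀ = 1.5791×0.12360×0.06627 + 0.99233×0.99780×0.99997 = 0.012934 + 0.990117 = 1.003051.
Q̄ = (S₀/π) × [bracket] = (2265/π) × 1.003051 = 723.17 W/m².
— Configuration B (φ=-21.7°):
cos H₀ = −tan(-21.7°) tan(+3.800°) = 0.0264, H₀ = 1.5444 rad.
Bracket: H₀ sin φ sin δ + cos φ cos δ sin H₀ = 1.5444×-0.36975×0.06627 + 0.92913×0.99780×0.99965 = -0.037843 + 0.926761 = 0.888918.
Q̄ = (S₀/π) × [bracket] = (2265/π) × 0.888918 = 640.88 W/m².
Ratio Q̄_A / Q̄_B = 723.17 / 640.88 = 1.128.

Q̄_A / Q̄_B ≈ 1.13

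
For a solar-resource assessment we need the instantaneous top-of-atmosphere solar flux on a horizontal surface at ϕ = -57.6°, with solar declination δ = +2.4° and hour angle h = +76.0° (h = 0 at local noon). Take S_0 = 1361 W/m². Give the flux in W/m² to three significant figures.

128 W/m²

cos θ_z = sin ϕ sin δ + cos ϕ cos δ cos h = -0.035357 + 0.129515 = 0.094158.
Flux = S_0 · cos θ_z = 1361 × 0.094158 = 128.1 W/m².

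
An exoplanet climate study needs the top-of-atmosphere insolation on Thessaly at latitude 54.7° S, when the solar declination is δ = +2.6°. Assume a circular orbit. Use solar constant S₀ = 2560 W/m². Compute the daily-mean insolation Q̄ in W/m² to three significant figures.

Q̄ ≈ 424 W/m²

cos H₀ = −tan(-54.7°) tan(+2.600°) = 0.0641, H₀ = 1.5066 rad.
Bracket: H₀ sin φ sin δ + cos φ cos δ sin H₀ = 1.5066×-0.81614×0.04536 + 0.57786×0.99897×0.99794 = -0.055774 + 0.576076 = 0.520302.
Q̄ = (S₀/π) × [bracket] = (2560/π) × 0.520302 = 424.0 W/m².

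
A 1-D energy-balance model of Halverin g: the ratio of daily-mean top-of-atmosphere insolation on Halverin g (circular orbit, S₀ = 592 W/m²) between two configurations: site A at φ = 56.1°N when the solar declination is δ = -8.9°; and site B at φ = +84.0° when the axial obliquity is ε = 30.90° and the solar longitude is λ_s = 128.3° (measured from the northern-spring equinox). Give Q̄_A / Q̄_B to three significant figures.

Q̄_A / Q̄_B ≈ 0.289

— Configuration A (φ=+56.1°):
cos H₀ = −tan(+56.1°) tan(-8.900°) = 0.2330, H₀ = 1.3356 rad.
Bracket: H₀ sin φ sin δ + cos φ cos δ sin H₀ = 1.3356×0.83001×-0.15471 + 0.55775×0.98796×0.97247 = -0.171506 + 0.535865 = 0.364359.
Q̄ = (S₀/π) × [bracket] = (592/π) × 0.364359 = 68.660 W/m².
— Configuration B (φ=+84.0°):
Solar declination: sin δ = sin ε · sin λ_s = sin 30.90° × sin 128.3° = 0.40302, so δ = +23.767°.
cos H₀ = −tan(+84.0°) tan(+23.767°) = -4.1898 ≤ −1 ⇒ polar day, H₀ = π.
Bracket: H₀ sin φ sin δ + cos φ cos δ sin H₀ = 3.1416×0.99452×0.40302 + 0.10453×0.91519×0.00000 = 1.259189 + 0.000000 = 1.259189.
Q̄ = (S₀/π) × [bracket] = (592/π) × 1.259189 = 237.28 W/m².
Ratio Q̄_A / Q̄_B = 68.660 / 237.28 = 0.2894.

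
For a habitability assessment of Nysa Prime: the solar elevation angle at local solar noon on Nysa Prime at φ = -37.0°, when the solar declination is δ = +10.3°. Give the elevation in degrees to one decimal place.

At local noon the hour angle is zero, so the zenith angle equals |φ − δ| = |-37.0° − (+10.300°)| = 47.300°.
Elevation = 90° − 47.300° = 42.7°.

42.7°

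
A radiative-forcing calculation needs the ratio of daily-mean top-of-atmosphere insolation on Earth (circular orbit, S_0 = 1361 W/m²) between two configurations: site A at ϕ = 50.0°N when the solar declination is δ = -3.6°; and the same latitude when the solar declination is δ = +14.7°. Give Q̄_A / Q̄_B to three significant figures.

Q̄_A / Q̄_B ≈ 0.593

— Configuration A (ϕ=+50.0°):
cos h₀ = −tan(+50.0°) tan(-3.600°) = 0.0750, h₀ = 1.4957 rad.
Bracket: h₀ sin ϕ sin δ + cos ϕ cos δ sin h₀ = 1.4957×0.76604×-0.06279 + 0.64279×0.99803×0.99719 = -0.071943 + 0.639721 = 0.567778.
Q̄ = (S_0/π) × [bracket] = (1361/π) × 0.567778 = 245.97 W/m².
— Configuration B (ϕ=+50.0°):
cos h₀ = −tan(+50.0°) tan(+14.700°) = -0.3127, h₀ = 1.8888 rad.
Bracket: h₀ sin ϕ sin δ + cos ϕ cos δ sin h₀ = 1.8888×0.76604×0.25376 + 0.64279×0.96727×0.94987 = 0.367164 + 0.590583 = 0.957747.
Q̄ = (S_0/π) × [bracket] = (1361/π) × 0.957747 = 414.91 W/m².
Ratio Q̄_A / Q̄_B = 245.97 / 414.91 = 0.5928.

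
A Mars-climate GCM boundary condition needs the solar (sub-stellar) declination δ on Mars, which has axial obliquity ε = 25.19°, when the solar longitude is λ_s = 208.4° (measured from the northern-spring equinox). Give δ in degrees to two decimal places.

δ = -11.68°

sin δ = sin ε · sin λ_s = sin 25.19° × sin 208.4° = -0.202436.
δ = arcsin(-0.202436) = -11.68°.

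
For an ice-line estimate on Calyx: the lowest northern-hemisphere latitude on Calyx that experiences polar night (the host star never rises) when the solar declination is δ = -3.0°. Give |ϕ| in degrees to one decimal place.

|ϕ| = 87.0°

Polar night requires cos h₀ = −tan ϕ tan δ ≥ 1, i.e. tan ϕ tan δ ≤ −1.
The boundary is |tan ϕ| · |tan δ| = 1, so |ϕ| = 90° − |δ| = 90° − 3.0° = 87.0° in the northern hemisphere.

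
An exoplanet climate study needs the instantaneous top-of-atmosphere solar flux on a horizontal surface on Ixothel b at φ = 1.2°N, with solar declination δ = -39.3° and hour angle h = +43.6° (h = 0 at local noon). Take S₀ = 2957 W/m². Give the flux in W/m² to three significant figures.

1.62e+03 W/m²

cos θ_z = sin φ sin δ + cos φ cos δ cos h = -0.013265 + 0.560270 = 0.547005.
Flux = S₀ · cos θ_z = 2957 × 0.547005 = 1617 W/m².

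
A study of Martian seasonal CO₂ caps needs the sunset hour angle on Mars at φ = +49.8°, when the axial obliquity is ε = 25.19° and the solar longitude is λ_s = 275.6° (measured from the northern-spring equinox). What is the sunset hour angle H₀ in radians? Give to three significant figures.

Solar declination: sin δ = sin ε · sin λ_s = sin 25.19° × sin 275.6° = -0.42359, so δ = -25.061°.
cos H₀ = −tan φ · tan δ = −tan(+49.8°) × tan(-25.061°) = 0.5533, so H₀ = 0.9844 rad = 56.40°.

H₀ = 0.984 rad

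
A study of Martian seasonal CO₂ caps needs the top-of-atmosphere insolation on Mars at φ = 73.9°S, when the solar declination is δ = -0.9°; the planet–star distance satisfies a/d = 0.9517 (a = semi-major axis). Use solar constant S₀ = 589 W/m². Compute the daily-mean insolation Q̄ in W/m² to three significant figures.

Q̄ ≈ 51.2 W/m²

cos H₀ = −tan(-73.9°) tan(-0.900°) = -0.0544, H₀ = 1.6252 rad.
Bracket: H₀ sin φ sin δ + cos φ cos δ sin H₀ = 1.6252×-0.96078×-0.01571 + 0.27731×0.99988×0.99852 = 0.024531 + 0.276866 = 0.301397.
Inverse-square distance factor (a/d)² = 0.9517² = 0.905733.
Q̄ = (S₀/π) × 0.905733 × [bracket] = (589/π) × 0.905733 × 0.301397 = 51.18 W/m².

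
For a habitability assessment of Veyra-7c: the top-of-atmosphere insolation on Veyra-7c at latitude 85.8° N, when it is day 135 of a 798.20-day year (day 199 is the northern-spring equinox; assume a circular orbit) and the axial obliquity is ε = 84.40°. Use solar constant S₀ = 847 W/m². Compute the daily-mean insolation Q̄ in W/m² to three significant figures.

Q̄ ≈ 0.00 W/m²

Solar longitude: λ_s = 360° × (135 − 199)/798.20 = -28.865°, i.e. -28.865° + 360° = 331.135°.
sin δ = sin 84.40° × sin 331.135° = -0.48044, so δ = -28.714°.
cos H₀ = −tan(+85.8°) tan(-28.714°) = 7.4597 ≥ 1 ⇒ polar night, H₀ = 0 and Q̄ = 0.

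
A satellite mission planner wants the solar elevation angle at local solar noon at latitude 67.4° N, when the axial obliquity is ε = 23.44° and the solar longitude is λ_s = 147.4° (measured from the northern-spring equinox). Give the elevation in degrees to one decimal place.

Solar declination: sin δ = sin ε · sin λ_s = sin 23.44° × sin 147.4° = 0.21432, so δ = +12.375°.
At local noon the hour angle is zero, so the zenith angle equals |φ − δ| = |+67.4° − (+12.375°)| = 55.025°.
Elevation = 90° − 55.025° = 35.0°.

35.0°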